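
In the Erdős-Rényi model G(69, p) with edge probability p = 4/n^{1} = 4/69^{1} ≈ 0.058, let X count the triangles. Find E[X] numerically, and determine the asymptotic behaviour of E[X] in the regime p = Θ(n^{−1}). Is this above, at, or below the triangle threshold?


Number of potential triangles: C(69, 3) = 52394.
Each occurs with probability p³ ≈ (0.058)³ ≈ 1.94820e-04.
By linearity: E[X] = C(69, 3)·p³ ≈ 52394 · 1.94820e-04 ≈ 10.207.
Here α = 1, so p = 4/n is exactly at the triangle threshold p ~ 1/n. Asymptotically E[X] → c³/6 = 4³/6 = 32/3 ≈ 10.667, a bounded constant. In this regime the triangle count is asymptotically Poisson(c³/6).

E[X] ≈ 10.207; in regime p = Θ(1/n^{1}) E[X] stays bounded (at the triangle threshold p ~ 1/n).


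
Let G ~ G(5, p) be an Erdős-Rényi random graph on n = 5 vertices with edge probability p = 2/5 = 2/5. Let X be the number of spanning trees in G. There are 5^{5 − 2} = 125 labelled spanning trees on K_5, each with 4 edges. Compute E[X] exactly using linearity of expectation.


K_5 has 5^{5 − 2} = 125 labelled spanning trees.
For each such spanning tree H, let X_H = 1 if all 4 edges of H are present in G. Then P[X_H = 1] = p^{4} = (2/5)^{4} = 16/625.
By linearity: E[X] = Σ_H E[X_H] = 125 · p^{4} = 125 · 16/625 = 16/5.
Numerically: E[X] ≈ 3.2.

E[X] = 125 · (2/5)^{4} = 16/5 ≈ 3.2.


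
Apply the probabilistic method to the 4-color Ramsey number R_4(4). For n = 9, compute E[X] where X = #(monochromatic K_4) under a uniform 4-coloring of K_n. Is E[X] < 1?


E[X] = C(9, 4) · 4^{1 − 6} = 126 · 4^{−5} = 126/1024.
As a reduced fraction: E[X] = 63/512 ≈ 0.1230469.
Is E[X] < 1? YES.
Since E[X] < 1, there exists a 4-coloring of K_{9} with no monochromatic K_4; hence R_4(4) > 9.

E[X] = 63/512 ≈ 0.1230469; E[X] < 1, so R_4(4) > 9.


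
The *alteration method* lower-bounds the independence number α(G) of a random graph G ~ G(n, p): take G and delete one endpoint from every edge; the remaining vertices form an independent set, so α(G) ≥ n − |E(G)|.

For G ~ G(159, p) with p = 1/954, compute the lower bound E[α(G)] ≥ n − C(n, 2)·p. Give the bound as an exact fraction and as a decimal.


E[|E(G)|] = C(159, 2)·p = 12561 · (1/954) = 79/6.
E[α(G)] ≥ n − E[|E(G)|] = 159 − 79/6 = 875/6.
Numerically: ≈ 145.83333.
(This is only a lower bound; the true E[α(G)] may be larger.)

E[α(G)] ≥ 875/6 ≈ 145.83333.


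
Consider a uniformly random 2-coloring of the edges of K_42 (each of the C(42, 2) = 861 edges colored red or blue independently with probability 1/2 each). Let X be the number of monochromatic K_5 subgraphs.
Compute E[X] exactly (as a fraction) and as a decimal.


Let X = Σ_S X_S over the C(42, 5) = 850668 subsets S of size 5, where X_S = 1 if the K_5 on S is monochromatic.
For a fixed S, the K_5 on S has C(5, 2) = 10 edges. P[all 10 edges red] = (1/2)^10, and likewise for blue, so P[monochromatic] = 2·(1/2)^10 = 2^{1 − 10} = 1/512.
By linearity: E[X] = C(42, 5) · 2^{1 − 10} = 850668 · 1/512 = 212667/128.
Numerically: E[X] ≈ 1661.4609.

E[X] = C(42,5)·2^(1−C(5,2)) = 212667/128 ≈ 1661.4609.


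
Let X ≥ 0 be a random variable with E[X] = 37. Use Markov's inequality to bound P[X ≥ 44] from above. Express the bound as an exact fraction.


μ = E[X] = 37, a = 44.
Markov: P[X ≥ 44] ≤ μ/a = (37)/44 = 37/44.
Numerically: ≈ 0.840909.
(Since a = 44 > μ = 37.000000, the bound 37/44 is < 1 and informative.)

P[X ≥ 44] ≤ 37/44 ≈ 0.840909.


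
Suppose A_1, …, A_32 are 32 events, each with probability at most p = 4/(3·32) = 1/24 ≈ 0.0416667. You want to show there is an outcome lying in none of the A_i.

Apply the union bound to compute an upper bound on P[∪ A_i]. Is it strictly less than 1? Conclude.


Union bound: P[∪_{i=1}^{32} A_i] ≤ Σ_i P[A_i] ≤ 32·p = 32·(1/24) = 4/3.
Numerically: 4/3 ≈ 1.3333333.
Is 4/3 < 1? NO.
Since the bound 4/3 is ≥ 1, the union bound is uninformative here; it does NOT by itself certify existence.

32·p = 4/3 ≈ 1.3333333; existence NOT certified by the union bound.


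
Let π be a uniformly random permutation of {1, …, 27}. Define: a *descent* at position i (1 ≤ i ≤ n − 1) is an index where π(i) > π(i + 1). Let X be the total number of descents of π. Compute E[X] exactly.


Write X = Σ X_I over i = 1, …, 26, with X_I the indicator of one descent.
There are 26 indicators.
For each fixed i, the pair (π(i), π(i+1)) is a uniformly random ordered pair of distinct values from {1, …, 27}; by symmetry P[π(i) > π(i+1)] = 1/2.
By linearity: E[X] = 26 · (1/2) = (27 − 1) · (1/2) = 13 ≈ 13.000.

E[X] = 13 = 13.000.


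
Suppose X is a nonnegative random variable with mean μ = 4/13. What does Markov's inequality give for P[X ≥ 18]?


μ = E[X] = 4/13, a = 18.
Markov: P[X ≥ 18] ≤ μ/a = (4/13)/18 = 2/117.
Numerically: ≈ 0.017094.
(Since a = 18 > μ = 0.307692, the bound 2/117 is < 1 and informative.)

P[X ≥ 18] ≤ 2/117 ≈ 0.017094.


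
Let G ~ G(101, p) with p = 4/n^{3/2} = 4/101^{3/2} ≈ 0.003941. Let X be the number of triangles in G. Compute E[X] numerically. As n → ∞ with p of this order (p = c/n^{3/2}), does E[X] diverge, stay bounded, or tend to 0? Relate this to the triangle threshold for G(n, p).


Number of potential triangles: C(101, 3) = 166650.
Each occurs with probability p³ ≈ (0.003941)³ ≈ 6.119752e-08.
By linearity: E[X] = C(101, 3)·p³ ≈ 166650 · 6.119752e-08 ≈ 0.0102.
Since α = 3/2 > 1, p = c/n^{3/2} = o(1/n) is below the triangle threshold p ~ 1/n. Asymptotically E[X] ~ (c³/6)·n^{3(1−α)} = (4³/6)·n^{-1.5} → 0, so by Markov's inequality G has no triangles w.h.p.

E[X] ≈ 0.0102; in regime p = Θ(1/n^{3/2}) E[X] tends to 0 (below the triangle threshold p ~ 1/n).


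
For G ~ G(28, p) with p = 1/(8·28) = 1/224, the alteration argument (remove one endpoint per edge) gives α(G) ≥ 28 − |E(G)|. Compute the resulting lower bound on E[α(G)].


E[|E(G)|] = C(28, 2)·p = 378 · (1/224) = 27/16.
E[α(G)] ≥ n − E[|E(G)|] = 28 − 27/16 = 421/16.
Numerically: ≈ 26.312500.
(This is only a lower bound; the true E[α(G)] may be larger.)

E[α(G)] ≥ 421/16 ≈ 26.312500.


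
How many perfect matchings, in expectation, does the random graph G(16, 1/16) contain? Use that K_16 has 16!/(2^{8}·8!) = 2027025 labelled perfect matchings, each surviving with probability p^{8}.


K_16 has 16!/(2^{8}·8!) = 2027025 labelled perfect matchings.
For each such perfect matching H, let X_H = 1 if all 8 edges of H are present in G. Then P[X_H = 1] = p^{8} = (1/16)^{8} = 1/4294967296.
By linearity of expectation: E[X] = Σ_H E[X_H] = 2027025 · p^{8} = 2027025 · 1/4294967296 = 2027025/4294967296.
Numerically: E[X] ≈ 0.000471954.

E[X] = 2027025 · (1/16)^{8} = 2027025/4294967296 ≈ 0.000471954.


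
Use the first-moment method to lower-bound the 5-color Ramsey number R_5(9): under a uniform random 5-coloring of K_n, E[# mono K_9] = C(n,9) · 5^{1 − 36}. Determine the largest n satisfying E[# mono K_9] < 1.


We need C(n, 9) · 5^{1 − 36} < 1, i.e. C(n, 9) < 5^{36 − 1} = 2910383045673370361328125.
Check values of n near the boundary:
  n = 2168: C(2168, 9) = 2867804175977929537095120; 2867804175977929537095120 < 2910383045673370361328125? YES
  n = 2169: C(2169, 9) = 2879753360044504243499683; 2879753360044504243499683 < 2910383045673370361328125? YES
  n = 2170: C(2170, 9) = 2891746779868845075610510; 2891746779868845075610510 < 2910383045673370361328125? YES
  n = 2171: C(2171, 9) = 2903784578674959601827205; 2903784578674959601827205 < 2910383045673370361328125? YES
  n = 2172: C(2172, 9) = 2915866900084148060642020; 2915866900084148060642020 < 2910383045673370361328125? NO
  n = 2173: C(2173, 9) = 2927993888115921319674265; 2927993888115921319674265 < 2910383045673370361328125? NO
The largest n with C(n, 9) < 2910383045673370361328125 is n = 2171 (where E[X] = 580756915734991920365441/582076609134674072265625 ≈ 0.998). Hence R_5(9) > 2171, i.e. R_5(9) ≥ 2172.

Largest n = 2171; hence R_5(9) > 2171.


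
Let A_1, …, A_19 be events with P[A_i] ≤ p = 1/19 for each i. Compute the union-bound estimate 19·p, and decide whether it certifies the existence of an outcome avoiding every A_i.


Union bound: P[∪_{i=1}^{19} A_i] ≤ Σ_i P[A_i] ≤ 19·p = 19·(1/19) = 1.
Numerically: 1 ≈ 1.000000.
Is 1 < 1? NO.
Since the bound 1 is ≥ 1, the union bound is uninformative here; it does NOT by itself certify existence.

19·p = 1 ≈ 1.000000; existence NOT certified by the union bound.


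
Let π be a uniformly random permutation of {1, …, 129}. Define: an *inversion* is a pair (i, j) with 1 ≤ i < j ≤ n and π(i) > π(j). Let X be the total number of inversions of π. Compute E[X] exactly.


Write X = Σ X_I over the C(129, 2) = 8256 pairs i < j, with X_I the indicator of one inversion.
There are 8256 indicators.
For each fixed pair i < j, the values π(i) and π(j) are two distinct elements of {1, …, 129} in uniformly random order; by symmetry P[π(i) > π(j)] = 1/2.
By linearity: E[X] = 8256 · (1/2) = C(129, 2) · (1/2) = 8256/2 = 4128 ≈ 4128.000000.

E[X] = 4128 = 4128.000000.


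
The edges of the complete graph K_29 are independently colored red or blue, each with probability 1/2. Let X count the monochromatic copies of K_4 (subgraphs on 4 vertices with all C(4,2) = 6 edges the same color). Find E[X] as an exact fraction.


Let X = Σ_S X_S over the C(29, 4) = 23751 subsets S of size 4, where X_S = 1 if the K_4 on S is monochromatic.
For a fixed S, the K_4 on S has C(4, 2) = 6 edges. P[all 6 edges red] = (1/2)^6, and likewise for blue, so P[monochromatic] = 2·(1/2)^6 = 2^{1 − 6} = 1/32.
By linearity of expectation: E[X] = C(29, 4) · 2^{1 − 6} = 23751 · 1/32 = 23751/32.
Numerically: E[X] ≈ 742.21875.

E[X] = C(29,4)·2^(1−C(4,2)) = 23751/32 ≈ 742.21875.


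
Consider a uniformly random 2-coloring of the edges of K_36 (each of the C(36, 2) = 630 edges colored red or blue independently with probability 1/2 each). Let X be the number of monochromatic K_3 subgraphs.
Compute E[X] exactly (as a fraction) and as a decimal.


Let X = Σ_S X_S over the C(36, 3) = 7140 subsets S of size 3, where X_S = 1 if the K_3 on S is monochromatic.
For a fixed S, the K_3 on S has C(3, 2) = 3 edges. P[all 3 edges red] = (1/2)^3, and likewise for blue, so P[monochromatic] = 2·(1/2)^3 = 2^{1 − 3} = 1/4.
By linearity: E[X] = C(36, 3) · 2^{1 − 3} = 7140 · 1/4 = 1785.
Numerically: E[X] ≈ 1785.000.

E[X] = C(36,3)·2^(1−C(3,2)) = 1785 ≈ 1785.000.


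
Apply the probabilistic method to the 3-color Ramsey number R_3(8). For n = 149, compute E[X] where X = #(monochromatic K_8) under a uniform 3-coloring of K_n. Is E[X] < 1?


E[X] = C(149, 8) · 3^{1 − 28} = 4976826800946 · 3^{−27} = 4976826800946/7625597484987.
As a reduced fraction: E[X] = 1658942266982/2541865828329 ≈ 0.6526475.
Is E[X] < 1? YES.
Since E[X] < 1, there exists a 3-coloring of K_{149} with no monochromatic K_8; hence R_3(8) > 149.

E[X] = 1658942266982/2541865828329 ≈ 0.6526475; E[X] < 1, so R_3(8) > 149.


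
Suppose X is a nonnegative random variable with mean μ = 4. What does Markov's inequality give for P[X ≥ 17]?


μ = E[X] = 4, a = 17.
Markov: P[X ≥ 17] ≤ μ/a = (4)/17 = 4/17.
Numerically: ≈ 0.2353.
(Since a = 17 > μ = 4.0000, the bound 4/17 is < 1 and informative.)

P[X ≥ 17] ≤ 4/17 ≈ 0.2353.


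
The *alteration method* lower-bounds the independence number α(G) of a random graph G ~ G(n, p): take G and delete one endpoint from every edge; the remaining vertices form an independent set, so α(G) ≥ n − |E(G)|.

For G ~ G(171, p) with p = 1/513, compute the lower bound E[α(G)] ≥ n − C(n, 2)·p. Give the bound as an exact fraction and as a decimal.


E[|E(G)|] = C(171, 2)·p = 14535 · (1/513) = 85/3.
E[α(G)] ≥ n − E[|E(G)|] = 171 − 85/3 = 428/3.
Numerically: ≈ 142.6667.
(This is only a lower bound; the true E[α(G)] may be larger.)

E[α(G)] ≥ 428/3 ≈ 142.6667.


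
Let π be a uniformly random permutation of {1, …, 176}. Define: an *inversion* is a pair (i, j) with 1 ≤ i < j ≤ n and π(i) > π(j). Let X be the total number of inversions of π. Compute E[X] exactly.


Write X = Σ X_I over the C(176, 2) = 15400 pairs i < j, with X_I the indicator of one inversion.
There are 15400 indicators.
For each fixed pair i < j, the values π(i) and π(j) are two distinct elements of {1, …, 176} in uniformly random order; by symmetry P[π(i) > π(j)] = 1/2.
By linearity: E[X] = 15400 · (1/2) = C(176, 2) · (1/2) = 15400/2 = 7700 ≈ 7700.000.

E[X] = 7700 = 7700.000.


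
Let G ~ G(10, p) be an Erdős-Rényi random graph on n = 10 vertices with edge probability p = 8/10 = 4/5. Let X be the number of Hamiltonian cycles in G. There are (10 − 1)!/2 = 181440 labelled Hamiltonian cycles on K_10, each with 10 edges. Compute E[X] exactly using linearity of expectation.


K_10 has (10 − 1)!/2 = 181440 labelled Hamiltonian cycles.
For each such Hamiltonian cycle H, let X_H = 1 if all 10 edges of H are present in G. Then P[X_H = 1] = p^{10} = (4/5)^{10} = 1048576/9765625.
Summing the indicators: E[X] = Σ_H E[X_H] = 181440 · p^{10} = 181440 · 1048576/9765625 = 38050725888/1953125.
Numerically: E[X] ≈ 1.95e+04.

E[X] = 181440 · (4/5)^{10} = 38050725888/1953125 ≈ 1.95e+04.


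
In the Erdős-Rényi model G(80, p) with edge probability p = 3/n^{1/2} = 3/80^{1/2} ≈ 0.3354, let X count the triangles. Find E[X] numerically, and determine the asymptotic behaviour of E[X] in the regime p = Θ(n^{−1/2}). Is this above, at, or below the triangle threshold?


Number of potential triangles: C(80, 3) = 82160.
Each occurs with probability p³ ≈ (0.3354)³ ≈ 3.773365e-02.
By linearity: E[X] = C(80, 3)·p³ ≈ 82160 · 3.773365e-02 ≈ 3100.1964.
Since α = 1/2 < 1, p = c/n^{1/2} ≫ 1/n is above the triangle threshold p ~ 1/n. Asymptotically E[X] ~ (c³/6)·n^{3(1−α)} = (3³/6)·n^{1.5} → ∞; triangles are abundant w.h.p.

E[X] ≈ 3100.1964; in regime p = Θ(1/n^{1/2}) E[X] diverges (above the triangle threshold p ~ 1/n).


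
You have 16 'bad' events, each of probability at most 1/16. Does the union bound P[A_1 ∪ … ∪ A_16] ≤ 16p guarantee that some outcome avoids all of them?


Union bound: P[∪_{i=1}^{16} A_i] ≤ Σ_i P[A_i] ≤ 16·p = 16·(1/16) = 1.
Numerically: 1 ≈ 1.000.
Is 1 < 1? NO.
Since the bound 1 is ≥ 1, the union bound is uninformative here; it does NOT by itself certify existence.

16·p = 1 ≈ 1.000; existence NOT certified by the union bound.


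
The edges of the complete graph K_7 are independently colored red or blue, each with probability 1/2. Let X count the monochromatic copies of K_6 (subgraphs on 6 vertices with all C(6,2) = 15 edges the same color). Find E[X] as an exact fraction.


Let X = Σ_S X_S over the C(7, 6) = 7 subsets S of size 6, where X_S = 1 if the K_6 on S is monochromatic.
For a fixed S, the K_6 on S has C(6, 2) = 15 edges. P[all 15 edges red] = (1/2)^15, and likewise for blue, so P[monochromatic] = 2·(1/2)^15 = 2^{1 − 15} = 1/16384.
By linearity: E[X] = C(7, 6) · 2^{1 − 15} = 7 · 1/16384 = 7/16384.
Numerically: E[X] ≈ 0.000.

E[X] = C(7,6)·2^(1−C(6,2)) = 7/16384 ≈ 0.000.


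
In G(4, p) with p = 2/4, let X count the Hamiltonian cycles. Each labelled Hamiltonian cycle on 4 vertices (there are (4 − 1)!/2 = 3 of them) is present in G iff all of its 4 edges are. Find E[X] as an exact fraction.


K_4 has (4 − 1)!/2 = 3 labelled Hamiltonian cycles.
For each such Hamiltonian cycle H, let X_H = 1 if all 4 edges of H are present in G. Then P[X_H = 1] = p^{4} = (1/2)^{4} = 1/16.
By linearity: E[X] = Σ_H E[X_H] = 3 · p^{4} = 3 · 1/16 = 3/16.
Numerically: E[X] ≈ 0.1875.

E[X] = 3 · (1/2)^{4} = 3/16 ≈ 0.1875.


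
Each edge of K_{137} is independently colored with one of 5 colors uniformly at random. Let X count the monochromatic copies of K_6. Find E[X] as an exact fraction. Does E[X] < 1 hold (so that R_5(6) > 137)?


E[X] = C(137, 6) · 5^{1 − 15} = 8218472724 · 5^{−14} = 8218472724/6103515625.
As a reduced fraction: E[X] = 8218472724/6103515625 ≈ 1.346515.
Is E[X] < 1? NO.
Since E[X] ≥ 1, the first-moment bound is inconclusive at n = 137; it does NOT by itself certify R_5(6) > 137.

E[X] = 8218472724/6103515625 ≈ 1.346515; E[X] ≥ 1; first-moment method inconclusive here.


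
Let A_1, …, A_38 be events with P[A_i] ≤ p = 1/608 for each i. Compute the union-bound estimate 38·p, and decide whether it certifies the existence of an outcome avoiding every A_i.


Union bound: P[∪_{i=1}^{38} A_i] ≤ Σ_i P[A_i] ≤ 38·p = 38·(1/608) = 1/16.
Numerically: 1/16 ≈ 0.0625000.
Is 1/16 < 1? YES.
Since P[∪ A_i] ≤ 1/16 < 1, the complement has P[∩ A_i^c] ≥ 1 − 1/16 = 15/16 > 0, so some outcome avoids every A_i.

38·p = 1/16 ≈ 0.0625000; existence CERTIFIED by the union bound.


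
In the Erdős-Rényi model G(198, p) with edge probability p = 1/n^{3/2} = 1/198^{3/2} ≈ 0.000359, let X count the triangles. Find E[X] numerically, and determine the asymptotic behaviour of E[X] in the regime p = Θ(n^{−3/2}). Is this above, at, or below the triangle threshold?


Number of potential triangles: C(198, 3) = 1274196.
Each occurs with probability p³ ≈ (0.000359)³ ≈ 4.62388e-11.
By linearity: E[X] = C(198, 3)·p³ ≈ 1274196 · 4.62388e-11 ≈ 0.000.
Since α = 3/2 > 1, p = c/n^{3/2} = o(1/n) is below the triangle threshold p ~ 1/n. Asymptotically E[X] ~ (c³/6)·n^{3(1−α)} = (1³/6)·n^{-1.5} → 0, so by Markov's inequality G has no triangles w.h.p.

E[X] ≈ 0.000; in regime p = Θ(1/n^{3/2}) E[X] tends to 0 (below the triangle threshold p ~ 1/n).


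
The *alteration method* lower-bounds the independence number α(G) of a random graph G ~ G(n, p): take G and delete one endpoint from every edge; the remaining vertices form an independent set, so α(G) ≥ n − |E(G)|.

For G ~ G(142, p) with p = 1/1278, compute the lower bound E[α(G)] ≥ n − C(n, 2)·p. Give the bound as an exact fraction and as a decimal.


E[|E(G)|] = C(142, 2)·p = 10011 · (1/1278) = 47/6.
E[α(G)] ≥ n − E[|E(G)|] = 142 − 47/6 = 805/6.
Numerically: ≈ 134.167.
(This is only a lower bound; the true E[α(G)] may be larger.)

E[α(G)] ≥ 805/6 ≈ 134.167.


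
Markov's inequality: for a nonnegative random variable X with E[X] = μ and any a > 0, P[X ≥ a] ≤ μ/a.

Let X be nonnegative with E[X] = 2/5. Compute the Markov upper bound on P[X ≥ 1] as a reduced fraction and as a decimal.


μ = E[X] = 2/5, a = 1.
Markov: P[X ≥ 1] ≤ μ/a = (2/5)/1 = 2/5.
Numerically: ≈ 0.4000.
(Since a = 1 > μ = 0.4000, the bound 2/5 is < 1 and informative.)

P[X ≥ 1] ≤ 2/5 ≈ 0.4000.


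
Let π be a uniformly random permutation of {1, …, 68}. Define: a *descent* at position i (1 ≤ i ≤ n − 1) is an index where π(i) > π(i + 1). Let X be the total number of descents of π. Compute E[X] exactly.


Write X = Σ X_I over i = 1, …, 67, with X_I the indicator of one descent.
There are 67 indicators.
For each fixed i, the pair (π(i), π(i+1)) is a uniformly random ordered pair of distinct values from {1, …, 68}; by symmetry P[π(i) > π(i+1)] = 1/2.
By linearity: E[X] = 67 · (1/2) = (68 − 1) · (1/2) = 67/2 ≈ 33.500000.

E[X] = 67/2 = 33.500000.


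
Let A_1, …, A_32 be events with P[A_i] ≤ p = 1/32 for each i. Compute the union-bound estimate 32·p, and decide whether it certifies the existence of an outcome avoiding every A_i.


Union bound: P[∪_{i=1}^{32} A_i] ≤ Σ_i P[A_i] ≤ 32·p = 32·(1/32) = 1.
Numerically: 1 ≈ 1.0000000.
Is 1 < 1? NO.
Since the bound 1 is ≥ 1, the union bound is uninformative here; it does NOT by itself certify existence.

32·p = 1 ≈ 1.0000000; existence NOT certified by the union bound.


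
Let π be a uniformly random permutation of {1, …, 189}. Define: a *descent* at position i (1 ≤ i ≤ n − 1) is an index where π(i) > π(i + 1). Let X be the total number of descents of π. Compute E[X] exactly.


Write X = Σ X_I over i = 1, …, 188, with X_I the indicator of one descent.
There are 188 indicators.
For each fixed i, the pair (π(i), π(i+1)) is a uniformly random ordered pair of distinct values from {1, …, 189}; by symmetry P[π(i) > π(i+1)] = 1/2.
By linearity: E[X] = 188 · (1/2) = (189 − 1) · (1/2) = 94 ≈ 94.0000.

E[X] = 94 = 94.0000.


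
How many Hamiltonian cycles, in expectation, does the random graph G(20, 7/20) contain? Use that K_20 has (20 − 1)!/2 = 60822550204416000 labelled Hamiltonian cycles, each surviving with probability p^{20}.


K_20 has (20 − 1)!/2 = 60822550204416000 labelled Hamiltonian cycles.
For each such Hamiltonian cycle H, let X_H = 1 if all 20 edges of H are present in G. Then P[X_H = 1] = p^{20} = (7/20)^{20} = 79792266297612001/104857600000000000000000000.
Summing the indicators: E[X] = Σ_H E[X_H] = 60822550204416000 · p^{20} = 60822550204416000 · 79792266297612001/104857600000000000000000000 = 1184855742873690605203907421/25600000000000000000.
Numerically: E[X] ≈ 4.6283e+07.

E[X] = 60822550204416000 · (7/20)^{20} = 1184855742873690605203907421/25600000000000000000 ≈ 4.6283e+07.


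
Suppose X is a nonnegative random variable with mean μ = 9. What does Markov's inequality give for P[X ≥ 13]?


μ = E[X] = 9, a = 13.
Markov: P[X ≥ 13] ≤ μ/a = (9)/13 = 9/13.
Numerically: ≈ 0.6923.
(Since a = 13 > μ = 9.0000, the bound 9/13 is < 1 and informative.)

P[X ≥ 13] ≤ 9/13 ≈ 0.6923.


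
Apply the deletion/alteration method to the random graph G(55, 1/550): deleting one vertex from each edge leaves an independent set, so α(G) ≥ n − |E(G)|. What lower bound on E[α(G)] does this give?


E[|E(G)|] = C(55, 2)·p = 1485 · (1/550) = 27/10.
E[α(G)] ≥ n − E[|E(G)|] = 55 − 27/10 = 523/10.
Numerically: ≈ 52.3000.
(This is only a lower bound; the true E[α(G)] may be larger.)

E[α(G)] ≥ 523/10 ≈ 52.3000.


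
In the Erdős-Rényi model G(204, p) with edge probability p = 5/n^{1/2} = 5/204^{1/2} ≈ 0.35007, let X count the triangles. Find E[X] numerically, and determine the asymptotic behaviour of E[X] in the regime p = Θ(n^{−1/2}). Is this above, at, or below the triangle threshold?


Number of potential triangles: C(204, 3) = 1394204.
Each occurs with probability p³ ≈ (0.35007)³ ≈ 4.2900738e-02.
By linearity: E[X] = C(204, 3)·p³ ≈ 1394204 · 4.2900738e-02 ≈ 59812.38034.
Since α = 1/2 < 1, p = c/n^{1/2} ≫ 1/n is above the triangle threshold p ~ 1/n. Asymptotically E[X] ~ (c³/6)·n^{3(1−α)} = (5³/6)·n^{1.5} → ∞; triangles are abundant w.h.p.

E[X] ≈ 59812.38034; in regime p = Θ(1/n^{1/2}) E[X] diverges (above the triangle threshold p ~ 1/n).


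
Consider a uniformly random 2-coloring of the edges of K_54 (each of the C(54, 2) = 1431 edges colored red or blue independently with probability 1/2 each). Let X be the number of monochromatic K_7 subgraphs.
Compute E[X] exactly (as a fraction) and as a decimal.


Let X = Σ_S X_S over the C(54, 7) = 177100560 subsets S of size 7, where X_S = 1 if the K_7 on S is monochromatic.
For a fixed S, the K_7 on S has C(7, 2) = 21 edges. P[all 21 edges red] = (1/2)^21, and likewise for blue, so P[monochromatic] = 2·(1/2)^21 = 2^{1 − 21} = 1/1048576.
By linearity: E[X] = C(54, 7) · 2^{1 − 21} = 177100560 · 1/1048576 = 11068785/65536.
Numerically: E[X] ≈ 168.896255.

E[X] = C(54,7)·2^(1−C(7,2)) = 11068785/65536 ≈ 168.896255.


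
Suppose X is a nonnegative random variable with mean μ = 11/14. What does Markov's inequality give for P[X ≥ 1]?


μ = E[X] = 11/14, a = 1.
Markov: P[X ≥ 1] ≤ μ/a = (11/14)/1 = 11/14.
Numerically: ≈ 0.786.
(Since a = 1 > μ = 0.786, the bound 11/14 is < 1 and informative.)

P[X ≥ 1] ≤ 11/14 ≈ 0.786.


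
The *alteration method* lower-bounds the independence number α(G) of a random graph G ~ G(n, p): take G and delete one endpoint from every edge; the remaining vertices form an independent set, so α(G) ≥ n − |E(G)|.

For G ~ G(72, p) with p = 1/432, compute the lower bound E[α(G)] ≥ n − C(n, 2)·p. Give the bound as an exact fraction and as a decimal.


E[|E(G)|] = C(72, 2)·p = 2556 · (1/432) = 71/12.
E[α(G)] ≥ n − E[|E(G)|] = 72 − 71/12 = 793/12.
Numerically: ≈ 66.083.
(This is only a lower bound; the true E[α(G)] may be larger.)

E[α(G)] ≥ 793/12 ≈ 66.083.


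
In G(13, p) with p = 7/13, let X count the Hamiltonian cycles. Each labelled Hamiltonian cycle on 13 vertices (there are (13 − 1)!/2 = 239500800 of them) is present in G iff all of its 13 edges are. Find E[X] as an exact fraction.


K_13 has (13 − 1)!/2 = 239500800 labelled Hamiltonian cycles.
For each such Hamiltonian cycle H, let X_H = 1 if all 13 edges of H are present in G. Then P[X_H = 1] = p^{13} = (7/13)^{13} = 96889010407/302875106592253.
By linearity of expectation: E[X] = Σ_H E[X_H] = 239500800 · p^{13} = 239500800 · 96889010407/302875106592253 = 23204995503684825600/302875106592253.
Numerically: E[X] ≈ 76615.7.

E[X] = 239500800 · (7/13)^{13} = 23204995503684825600/302875106592253 ≈ 76615.7.


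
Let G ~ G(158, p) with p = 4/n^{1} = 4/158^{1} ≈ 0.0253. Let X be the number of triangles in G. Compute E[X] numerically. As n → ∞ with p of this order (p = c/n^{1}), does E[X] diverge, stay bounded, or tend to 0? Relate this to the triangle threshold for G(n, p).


Number of potential triangles: C(158, 3) = 644956.
Each occurs with probability p³ ≈ (0.0253)³ ≈ 1.62259e-05.
By linearity: E[X] = C(158, 3)·p³ ≈ 644956 · 1.62259e-05 ≈ 10.465.
Here α = 1, so p = 4/n is exactly at the triangle threshold p ~ 1/n. Asymptotically E[X] → c³/6 = 4³/6 = 32/3 ≈ 10.667, a bounded constant. In this regime the triangle count is asymptotically Poisson(c³/6).

E[X] ≈ 10.465; in regime p = Θ(1/n^{1}) E[X] stays bounded (at the triangle threshold p ~ 1/n).


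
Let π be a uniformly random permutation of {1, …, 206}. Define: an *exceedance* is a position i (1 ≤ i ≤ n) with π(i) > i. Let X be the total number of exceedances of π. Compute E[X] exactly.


Write X = Σ_{i=1}^{206} X_i, where X_i = 1_{π(i) > i}.
For each fixed i, π(i) is uniform over {1, …, 206} (marginal of a uniform permutation), so P[π(i) > i] = (n − i)/n. Summing: Σ_{i=1}^{206} (n − i)/n = (0 + 1 + … + 205)/206 = 206(206 − 1)/(2·206) = (206 − 1)/2.
Hence E[X] = Σ_{i=1}^{206} (206 − i)/206 = 205/2 ≈ 102.500000.

E[X] = 205/2 = 102.500000.


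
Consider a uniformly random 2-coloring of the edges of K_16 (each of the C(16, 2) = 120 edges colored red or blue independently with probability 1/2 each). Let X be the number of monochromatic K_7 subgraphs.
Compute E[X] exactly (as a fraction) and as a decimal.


Let X = Σ_S X_S over the C(16, 7) = 11440 subsets S of size 7, where X_S = 1 if the K_7 on S is monochromatic.
For a fixed S, the K_7 on S has C(7, 2) = 21 edges. P[all 21 edges red] = (1/2)^21, and likewise for blue, so P[monochromatic] = 2·(1/2)^21 = 2^{1 − 21} = 1/1048576.
By linearity of expectation: E[X] = C(16, 7) · 2^{1 − 21} = 11440 · 1/1048576 = 715/65536.
Numerically: E[X] ≈ 0.011.

E[X] = C(16,7)·2^(1−C(7,2)) = 715/65536 ≈ 0.011.


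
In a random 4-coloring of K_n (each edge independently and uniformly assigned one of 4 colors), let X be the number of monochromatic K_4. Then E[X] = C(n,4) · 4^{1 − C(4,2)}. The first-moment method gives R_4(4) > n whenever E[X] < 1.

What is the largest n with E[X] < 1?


We need C(n, 4) · 4^{1 − 6} < 1, i.e. C(n, 4) < 4^{6 − 1} = 1024.
Check values of n near the boundary:
  n = 10: C(10, 4) = 210; 210 < 1024? YES
  n = 11: C(11, 4) = 330; 330 < 1024? YES
  n = 12: C(12, 4) = 495; 495 < 1024? YES
  n = 13: C(13, 4) = 715; 715 < 1024? YES
  n = 14: C(14, 4) = 1001; 1001 < 1024? YES
  n = 15: C(15, 4) = 1365; 1365 < 1024? NO
  n = 16: C(16, 4) = 1820; 1820 < 1024? NO
  n = 17: C(17, 4) = 2380; 2380 < 1024? NO
The largest n with C(n, 4) < 1024 is n = 14 (where E[X] = 1001/1024 ≈ 0.97754). Hence R_4(4) > 14, i.e. R_4(4) ≥ 15.

Largest n = 14; hence R_4(4) > 14.


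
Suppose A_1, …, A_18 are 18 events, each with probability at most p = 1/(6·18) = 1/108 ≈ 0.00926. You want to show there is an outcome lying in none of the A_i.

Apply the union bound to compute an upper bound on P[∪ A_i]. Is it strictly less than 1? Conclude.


Union bound: P[∪_{i=1}^{18} A_i] ≤ Σ_i P[A_i] ≤ 18·p = 18·(1/108) = 1/6.
Numerically: 1/6 ≈ 0.16667.
Is 1/6 < 1? YES.
Since P[∪ A_i] ≤ 1/6 < 1, the complement has P[∩ A_i^c] ≥ 1 − 1/6 = 5/6 > 0, so some outcome avoids every A_i.

18·p = 1/6 ≈ 0.16667; existence CERTIFIED by the union bound.


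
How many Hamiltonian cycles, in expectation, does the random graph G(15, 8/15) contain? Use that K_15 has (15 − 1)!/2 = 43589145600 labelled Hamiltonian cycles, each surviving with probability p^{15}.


K_15 has (15 − 1)!/2 = 43589145600 labelled Hamiltonian cycles.
For each such Hamiltonian cycle H, let X_H = 1 if all 15 edges of H are present in G. Then P[X_H = 1] = p^{15} = (8/15)^{15} = 35184372088832/437893890380859375.
Summing the indicators: E[X] = Σ_H E[X_H] = 43589145600 · p^{15} = 43589145600 · 35184372088832/437893890380859375 = 252453780711880523776/72081298828125.
Numerically: E[X] ≈ 3.5023e+06.

E[X] = 43589145600 · (8/15)^{15} = 252453780711880523776/72081298828125 ≈ 3.5023e+06.


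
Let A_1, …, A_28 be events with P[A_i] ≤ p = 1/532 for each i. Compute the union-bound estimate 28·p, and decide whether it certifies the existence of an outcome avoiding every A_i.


Union bound: P[∪_{i=1}^{28} A_i] ≤ Σ_i P[A_i] ≤ 28·p = 28·(1/532) = 1/19.
Numerically: 1/19 ≈ 0.053.
Is 1/19 < 1? YES.
Since P[∪ A_i] ≤ 1/19 < 1, the complement has P[∩ A_i^c] ≥ 1 − 1/19 = 18/19 > 0, so some outcome avoids every A_i.

28·p = 1/19 ≈ 0.053; existence CERTIFIED by the union bound.


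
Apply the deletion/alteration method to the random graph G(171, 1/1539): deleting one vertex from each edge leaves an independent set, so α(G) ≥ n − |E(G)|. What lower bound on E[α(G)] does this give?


E[|E(G)|] = C(171, 2)·p = 14535 · (1/1539) = 85/9.
E[α(G)] ≥ n − E[|E(G)|] = 171 − 85/9 = 1454/9.
Numerically: ≈ 161.5556.
(This is only a lower bound; the true E[α(G)] may be larger.)

E[α(G)] ≥ 1454/9 ≈ 161.5556.


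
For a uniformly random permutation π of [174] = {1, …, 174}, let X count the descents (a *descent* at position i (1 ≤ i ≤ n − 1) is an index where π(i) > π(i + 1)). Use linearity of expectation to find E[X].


Write X = Σ X_I over i = 1, …, 173, with X_I the indicator of one descent.
There are 173 indicators.
For each fixed i, the pair (π(i), π(i+1)) is a uniformly random ordered pair of distinct values from {1, …, 174}; by symmetry P[π(i) > π(i+1)] = 1/2.
By linearity: E[X] = 173 · (1/2) = (174 − 1) · (1/2) = 173/2 ≈ 86.5000.

E[X] = 173/2 = 86.5000.


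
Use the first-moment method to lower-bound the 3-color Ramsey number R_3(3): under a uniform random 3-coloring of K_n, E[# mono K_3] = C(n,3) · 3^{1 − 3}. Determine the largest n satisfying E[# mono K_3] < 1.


We need C(n, 3) · 3^{1 − 3} < 1, i.e. C(n, 3) < 3^{3 − 1} = 9.
Check values of n near the boundary:
  n = 3: C(3, 3) = 1; 1 < 9? YES
  n = 4: C(4, 3) = 4; 4 < 9? YES
  n = 5: C(5, 3) = 10; 10 < 9? NO
The largest n with C(n, 3) < 9 is n = 4 (where E[X] = 4/9 ≈ 0.4444444). Hence R_3(3) > 4, i.e. R_3(3) ≥ 5.

Largest n = 4; hence R_3(3) > 4.


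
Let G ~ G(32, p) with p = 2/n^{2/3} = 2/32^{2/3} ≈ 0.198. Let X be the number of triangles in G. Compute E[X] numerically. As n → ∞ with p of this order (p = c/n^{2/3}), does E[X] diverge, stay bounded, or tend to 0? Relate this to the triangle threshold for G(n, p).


Number of potential triangles: C(32, 3) = 4960.
Each occurs with probability p³ ≈ (0.198)³ ≈ 7.81250e-03.
By linearity: E[X] = C(32, 3)·p³ ≈ 4960 · 7.81250e-03 ≈ 38.750.
Since α = 2/3 < 1, p = c/n^{2/3} ≫ 1/n is above the triangle threshold p ~ 1/n. Asymptotically E[X] ~ (c³/6)·n^{3(1−α)} = (2³/6)·n^{1} → ∞; triangles are abundant w.h.p.

E[X] ≈ 38.750; in regime p = Θ(1/n^{2/3}) E[X] diverges (above the triangle threshold p ~ 1/n).


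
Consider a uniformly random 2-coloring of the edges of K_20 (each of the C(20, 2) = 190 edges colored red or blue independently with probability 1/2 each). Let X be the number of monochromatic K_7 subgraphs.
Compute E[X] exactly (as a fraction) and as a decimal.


Let X = Σ_S X_S over the C(20, 7) = 77520 subsets S of size 7, where X_S = 1 if the K_7 on S is monochromatic.
For a fixed S, the K_7 on S has C(7, 2) = 21 edges. P[all 21 edges red] = (1/2)^21, and likewise for blue, so P[monochromatic] = 2·(1/2)^21 = 2^{1 − 21} = 1/1048576.
Summing: E[X] = C(20, 7) · 2^{1 − 21} = 77520 · 1/1048576 = 4845/65536.
Numerically: E[X] ≈ 0.0739.

E[X] = C(20,7)·2^(1−C(7,2)) = 4845/65536 ≈ 0.0739.


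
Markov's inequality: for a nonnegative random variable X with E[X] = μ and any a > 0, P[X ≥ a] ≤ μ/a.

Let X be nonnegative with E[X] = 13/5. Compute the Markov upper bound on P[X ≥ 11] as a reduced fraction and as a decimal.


μ = E[X] = 13/5, a = 11.
Markov: P[X ≥ 11] ≤ μ/a = (13/5)/11 = 13/55.
Numerically: ≈ 0.236364.
(Since a = 11 > μ = 2.600000, the bound 13/55 is < 1 and informative.)

P[X ≥ 11] ≤ 13/55 ≈ 0.236364.


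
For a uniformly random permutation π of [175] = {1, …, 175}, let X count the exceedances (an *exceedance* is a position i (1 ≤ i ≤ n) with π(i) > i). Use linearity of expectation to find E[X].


Write X = Σ_{i=1}^{175} X_i, where X_i = 1_{π(i) > i}.
For each fixed i, π(i) is uniform over {1, …, 175} (marginal of a uniform permutation), so P[π(i) > i] = (n − i)/n. Summing: Σ_{i=1}^{175} (n − i)/n = (0 + 1 + … + 174)/175 = 175(175 − 1)/(2·175) = (175 − 1)/2.
Hence E[X] = Σ_{i=1}^{175} (175 − i)/175 = 87 ≈ 87.0000.

E[X] = 87 = 87.0000.


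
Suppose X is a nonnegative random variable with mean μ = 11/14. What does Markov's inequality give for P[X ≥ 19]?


μ = E[X] = 11/14, a = 19.
Markov: P[X ≥ 19] ≤ μ/a = (11/14)/19 = 11/266.
Numerically: ≈ 0.041353.
(Since a = 19 > μ = 0.785714, the bound 11/266 is < 1 and informative.)

P[X ≥ 19] ≤ 11/266 ≈ 0.041353.


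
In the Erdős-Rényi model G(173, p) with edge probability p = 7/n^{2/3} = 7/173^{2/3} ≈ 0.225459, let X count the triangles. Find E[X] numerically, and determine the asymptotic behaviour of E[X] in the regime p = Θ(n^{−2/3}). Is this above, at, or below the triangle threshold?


Number of potential triangles: C(173, 3) = 848046.
Each occurs with probability p³ ≈ (0.225459)³ ≈ 1.14604564e-02.
By linearity: E[X] = C(173, 3)·p³ ≈ 848046 · 1.14604564e-02 ≈ 9718.994220.
Since α = 2/3 < 1, p = c/n^{2/3} ≫ 1/n is above the triangle threshold p ~ 1/n. Asymptotically E[X] ~ (c³/6)·n^{3(1−α)} = (7³/6)·n^{1} → ∞; triangles are abundant w.h.p.

E[X] ≈ 9718.994220; in regime p = Θ(1/n^{2/3}) E[X] diverges (above the triangle threshold p ~ 1/n).


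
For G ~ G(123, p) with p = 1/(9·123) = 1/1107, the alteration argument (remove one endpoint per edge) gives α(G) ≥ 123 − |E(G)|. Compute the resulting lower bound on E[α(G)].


E[|E(G)|] = C(123, 2)·p = 7503 · (1/1107) = 61/9.
E[α(G)] ≥ n − E[|E(G)|] = 123 − 61/9 = 1046/9.
Numerically: ≈ 116.222.
(This is only a lower bound; the true E[α(G)] may be larger.)

E[α(G)] ≥ 1046/9 ≈ 116.222.


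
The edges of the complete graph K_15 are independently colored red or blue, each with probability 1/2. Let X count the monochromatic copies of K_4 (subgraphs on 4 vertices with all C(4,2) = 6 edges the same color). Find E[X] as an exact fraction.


Let X = Σ_S X_S over the C(15, 4) = 1365 subsets S of size 4, where X_S = 1 if the K_4 on S is monochromatic.
For a fixed S, the K_4 on S has C(4, 2) = 6 edges. P[all 6 edges red] = (1/2)^6, and likewise for blue, so P[monochromatic] = 2·(1/2)^6 = 2^{1 − 6} = 1/32.
By linearity of expectation: E[X] = C(15, 4) · 2^{1 − 6} = 1365 · 1/32 = 1365/32.
Numerically: E[X] ≈ 42.656.

E[X] = C(15,4)·2^(1−C(4,2)) = 1365/32 ≈ 42.656.


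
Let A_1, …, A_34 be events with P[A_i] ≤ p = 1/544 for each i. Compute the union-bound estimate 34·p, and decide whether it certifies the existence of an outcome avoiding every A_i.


Union bound: P[∪_{i=1}^{34} A_i] ≤ Σ_i P[A_i] ≤ 34·p = 34·(1/544) = 1/16.
Numerically: 1/16 ≈ 0.062.
Is 1/16 < 1? YES.
Since P[∪ A_i] ≤ 1/16 < 1, the complement has P[∩ A_i^c] ≥ 1 − 1/16 = 15/16 > 0, so some outcome avoids every A_i.

34·p = 1/16 ≈ 0.062; existence CERTIFIED by the union bound.


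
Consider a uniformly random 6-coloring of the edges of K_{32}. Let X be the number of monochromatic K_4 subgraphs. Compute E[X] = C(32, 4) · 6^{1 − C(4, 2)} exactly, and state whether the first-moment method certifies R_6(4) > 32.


E[X] = C(32, 4) · 6^{1 − 6} = 35960 · 6^{−5} = 35960/7776.
As a reduced fraction: E[X] = 4495/972 ≈ 4.624486.
Is E[X] < 1? NO.
Since E[X] ≥ 1, the first-moment bound is inconclusive at n = 32; it does NOT by itself certify R_6(4) > 32.

E[X] = 4495/972 ≈ 4.624486; E[X] ≥ 1; first-moment method inconclusive here.


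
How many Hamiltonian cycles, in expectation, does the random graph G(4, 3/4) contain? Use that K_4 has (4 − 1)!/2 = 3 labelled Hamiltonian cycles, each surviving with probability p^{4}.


K_4 has (4 − 1)!/2 = 3 labelled Hamiltonian cycles.
For each such Hamiltonian cycle H, let X_H = 1 if all 4 edges of H are present in G. Then P[X_H = 1] = p^{4} = (3/4)^{4} = 81/256.
By linearity: E[X] = Σ_H E[X_H] = 3 · p^{4} = 3 · 81/256 = 243/256.
Numerically: E[X] ≈ 0.949.

E[X] = 3 · (3/4)^{4} = 243/256 ≈ 0.949.


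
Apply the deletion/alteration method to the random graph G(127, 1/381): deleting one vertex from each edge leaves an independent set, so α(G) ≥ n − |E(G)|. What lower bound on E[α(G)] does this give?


E[|E(G)|] = C(127, 2)·p = 8001 · (1/381) = 21.
E[α(G)] ≥ n − E[|E(G)|] = 127 − 21 = 106.
Numerically: ≈ 106.00000.
(This is only a lower bound; the true E[α(G)] may be larger.)

E[α(G)] ≥ 106 ≈ 106.00000.


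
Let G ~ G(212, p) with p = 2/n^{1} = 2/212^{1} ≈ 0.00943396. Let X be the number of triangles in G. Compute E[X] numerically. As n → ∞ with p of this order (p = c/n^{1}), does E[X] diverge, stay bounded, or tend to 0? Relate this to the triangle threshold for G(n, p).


Number of potential triangles: C(212, 3) = 1565620.
Each occurs with probability p³ ≈ (0.00943396)³ ≈ 8.39619283e-07.
By linearity: E[X] = C(212, 3)·p³ ≈ 1565620 · 8.39619283e-07 ≈ 1.314525.
Here α = 1, so p = 2/n is exactly at the triangle threshold p ~ 1/n. Asymptotically E[X] → c³/6 = 2³/6 = 4/3 ≈ 1.333333, a bounded constant. In this regime the triangle count is asymptotically Poisson(c³/6).

E[X] ≈ 1.314525; in regime p = Θ(1/n^{1}) E[X] stays bounded (at the triangle threshold p ~ 1/n).


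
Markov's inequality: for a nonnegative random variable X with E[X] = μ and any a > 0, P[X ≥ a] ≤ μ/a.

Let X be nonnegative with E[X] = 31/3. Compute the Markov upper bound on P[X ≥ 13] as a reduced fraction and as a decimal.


μ = E[X] = 31/3, a = 13.
Markov: P[X ≥ 13] ≤ μ/a = (31/3)/13 = 31/39.
Numerically: ≈ 0.794872.
(Since a = 13 > μ = 10.333333, the bound 31/39 is < 1 and informative.)

P[X ≥ 13] ≤ 31/39 ≈ 0.794872.


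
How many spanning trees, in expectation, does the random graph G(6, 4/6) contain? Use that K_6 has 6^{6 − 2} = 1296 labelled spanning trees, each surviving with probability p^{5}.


K_6 has 6^{6 − 2} = 1296 labelled spanning trees.
For each such spanning tree H, let X_H = 1 if all 5 edges of H are present in G. Then P[X_H = 1] = p^{5} = (2/3)^{5} = 32/243.
Summing the indicators: E[X] = Σ_H E[X_H] = 1296 · p^{5} = 1296 · 32/243 = 512/3.
Numerically: E[X] ≈ 170.67.

E[X] = 1296 · (2/3)^{5} = 512/3 ≈ 170.67.
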